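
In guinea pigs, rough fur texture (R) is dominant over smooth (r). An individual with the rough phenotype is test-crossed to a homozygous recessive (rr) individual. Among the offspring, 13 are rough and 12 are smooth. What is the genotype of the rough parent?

Test cross: ? × rr
Offspring: 13 rough, 12 smooth — approximately 1:1.
A 1:1 ratio in a test cross indicates the unknown parent is heterozygous (Rr).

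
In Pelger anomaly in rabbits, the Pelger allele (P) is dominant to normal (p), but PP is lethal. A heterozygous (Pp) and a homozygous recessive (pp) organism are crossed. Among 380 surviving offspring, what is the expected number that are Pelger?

Cross: Pp × pp
Punnett square offspring (before lethality): 2 Pp, 2 pp
No PP offspring are produced in this cross.
Pelger: 2 out of 4 → fraction 1/2
Expected count = 1/2 × 380 = 190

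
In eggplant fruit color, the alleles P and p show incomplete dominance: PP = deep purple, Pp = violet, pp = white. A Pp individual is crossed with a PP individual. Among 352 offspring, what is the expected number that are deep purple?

Punnett square for Pp × PP:
Offspring genotypes: 2 PP, 2 Pp
Phenotype counts: 2 deep purple, 2 violet
deep purple: 2 out of 4 → fraction 1/2
Expected count = 1/2 × 352 = 176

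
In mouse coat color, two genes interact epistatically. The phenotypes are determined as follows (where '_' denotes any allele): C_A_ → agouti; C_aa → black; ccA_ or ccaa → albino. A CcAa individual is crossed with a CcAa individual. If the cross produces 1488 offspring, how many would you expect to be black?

Cross: CcAa × CcAa — consider each gene separately:
C gene: Cc × Cc → 1 CC, 2 Cc, 1 cc → 3 C_ : 1 cc (out of 4)
A gene: Aa × Aa → 1 AA, 2 Aa, 1 aa → 3 A_ : 1 aa (out of 4)
Genotype classes (out of 4 × 4 = 16): C_A_ = 3×3 = 9; C_aa = 3×1 = 3; ccA_ = 1×3 = 3; ccaa = 1×1 = 1
Apply the phenotype rules: C_A_ (9) → agouti; C_aa (3) → black; ccA_ (3) + ccaa (1) → albino
Phenotype counts (out of 16): 9 agouti, 3 black, 4 albino
black: 3 out of 16 → fraction 3/16
Expected count = 3/16 × 1488 = 279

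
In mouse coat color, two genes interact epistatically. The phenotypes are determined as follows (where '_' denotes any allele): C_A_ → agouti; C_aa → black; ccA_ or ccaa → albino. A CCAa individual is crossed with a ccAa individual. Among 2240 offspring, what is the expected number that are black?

Cross: CCAa × ccAa — consider each gene separately:
C gene: CC × cc → 4 Cc → 4 C_ (out of 4)
A gene: Aa × Aa → 1 AA, 2 Aa, 1 aa → 3 A_ : 1 aa (out of 4)
Genotype classes (out of 4 × 4 = 16): C_A_ = 4×3 = 12; C_aa = 4×1 = 4
Apply the phenotype rules: C_A_ (12) → agouti; C_aa (4) → black
Phenotype counts (out of 16): 12 agouti, 4 black
black: 4 out of 16 → fraction 1/4
Expected count = 1/4 × 2240 = 560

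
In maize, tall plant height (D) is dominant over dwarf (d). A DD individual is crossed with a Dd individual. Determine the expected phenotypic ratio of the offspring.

Punnett square for DD × Dd:
Offspring genotypes: 2 DD, 2 Dd
tall: 4, dwarf: 0
Ratio: all tall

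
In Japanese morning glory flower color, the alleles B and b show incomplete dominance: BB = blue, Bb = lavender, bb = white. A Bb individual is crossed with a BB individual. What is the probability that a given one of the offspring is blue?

Punnett square for Bb × BB:
Offspring genotypes: 2 BB, 2 Bb
Phenotype counts: 2 blue, 2 lavender
blue: 2 out of 4
Probability: 2/4 = 1/2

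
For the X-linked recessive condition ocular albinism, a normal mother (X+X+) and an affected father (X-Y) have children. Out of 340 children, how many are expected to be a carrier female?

Cross: X+X+ × X-Y
Offspring: 2 X+X-, 2 X+Y
Probability of a carrier female: 2/4 = 1/2
Expected count = 1/2 × 340 = 170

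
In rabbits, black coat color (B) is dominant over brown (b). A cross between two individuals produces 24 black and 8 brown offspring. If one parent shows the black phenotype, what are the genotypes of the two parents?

Observed offspring: 24 black, 8 brown
The observed ratio simplifies to 3:1. Brown (bb) offspring appear, so each parent must contribute one b allele. The parent stated to show black carries B, so it is Bb. The other parent is then either Bb or bb: Bb × bb would give a 1:1 split, whereas Bb × Bb gives 3:1 — matching the data. So both parents are heterozygous (Bb × Bb).
Parent genotypes: Bb × Bb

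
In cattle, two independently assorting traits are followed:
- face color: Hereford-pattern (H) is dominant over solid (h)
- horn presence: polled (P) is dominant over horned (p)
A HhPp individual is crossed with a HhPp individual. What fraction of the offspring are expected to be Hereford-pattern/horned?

Dihybrid cross HhPp × HhPp — consider each gene separately:
face color: Hh × Hh → 1 HH, 2 Hh, 1 hh → 3 H_ : 1 hh (out of 4)
horn presence: Pp × Pp → 1 PP, 2 Pp, 1 pp → 3 P_ : 1 pp (out of 4)
Combine (counts out of 4 × 4 = 16): Hereford-pattern/polled (H_P_) = 3×3 = 9; Hereford-pattern/horned (H_pp) = 3×1 = 3; solid/polled (hhP_) = 1×3 = 3; solid/horned (hhpp) = 1×1 = 1
Phenotype counts (out of 16): 9 Hereford-pattern/polled, 3 Hereford-pattern/horned, 3 solid/polled, 1 solid/horned
Hereford-pattern/horned: 3 out of 16
Probability: 3/16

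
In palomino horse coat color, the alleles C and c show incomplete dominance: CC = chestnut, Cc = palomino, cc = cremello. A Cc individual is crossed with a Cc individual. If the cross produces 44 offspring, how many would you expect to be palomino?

Punnett square for Cc × Cc:
Offspring genotypes: 1 CC, 2 Cc, 1 cc
Phenotype counts: 1 chestnut, 2 palomino, 1 cremello
palomino: 2 out of 4 → fraction 1/2
Expected count = 1/2 × 44 = 22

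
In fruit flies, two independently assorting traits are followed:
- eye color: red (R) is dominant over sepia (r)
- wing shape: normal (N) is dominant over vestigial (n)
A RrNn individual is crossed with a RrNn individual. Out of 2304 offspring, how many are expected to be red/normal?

Dihybrid cross RrNn × RrNn — consider each gene separately:
eye color: Rr × Rr → 1 RR, 2 Rr, 1 rr → 3 R_ : 1 rr (out of 4)
wing shape: Nn × Nn → 1 NN, 2 Nn, 1 nn → 3 N_ : 1 nn (out of 4)
Combine (counts out of 4 × 4 = 16): red/normal (R_N_) = 3×3 = 9; red/vestigial (R_nn) = 3×1 = 3; sepia/normal (rrN_) = 1×3 = 3; sepia/vestigial (rrnn) = 1×1 = 1
Phenotype counts (out of 16): 9 red/normal, 3 red/vestigial, 3 sepia/normal, 1 sepia/vestigial
red/normal: 9 out of 16 → fraction 9/16
Expected count = 9/16 × 2304 = 1296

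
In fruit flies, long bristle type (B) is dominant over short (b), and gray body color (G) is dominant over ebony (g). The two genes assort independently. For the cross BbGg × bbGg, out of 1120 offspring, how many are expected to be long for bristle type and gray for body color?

Dihybrid cross BbGg × bbGg — consider each gene separately:
bristle type: Bb × bb → 2 Bb, 2 bb → 2 B_ : 2 bb (out of 4)
body color: Gg × Gg → 1 GG, 2 Gg, 1 gg → 3 G_ : 1 gg (out of 4)
Looking for: long (B_) and gray (G_)
P(long) = 2/4, P(gray) = 3/4
P(both) = 2/4 × 3/4 = 6/16 = 3/8
Expected count = 3/8 × 1120 = 420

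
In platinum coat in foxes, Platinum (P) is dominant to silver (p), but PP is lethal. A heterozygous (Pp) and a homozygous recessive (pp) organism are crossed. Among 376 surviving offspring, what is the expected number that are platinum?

Cross: Pp × pp
Punnett square offspring (before lethality): 2 Pp, 2 pp
No PP offspring are produced in this cross.
platinum: 2 out of 4 → fraction 1/2
Expected count = 1/2 × 376 = 188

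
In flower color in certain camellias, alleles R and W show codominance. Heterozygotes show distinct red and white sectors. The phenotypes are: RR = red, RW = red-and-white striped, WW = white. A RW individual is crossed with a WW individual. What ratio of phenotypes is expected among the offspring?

Punnett square for RW × WW:
Offspring genotypes: 2 RW, 2 WW
Phenotype counts: 2 red-and-white striped, 2 white
Ratio: 1 red-and-white striped : 1 white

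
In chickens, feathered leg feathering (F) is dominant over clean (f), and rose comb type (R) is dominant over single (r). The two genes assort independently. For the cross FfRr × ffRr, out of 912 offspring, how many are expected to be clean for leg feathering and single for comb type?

Dihybrid cross FfRr × ffRr — consider each gene separately:
leg feathering: Ff × ff → 2 Ff, 2 ff → 2 F_ : 2 ff (out of 4)
comb type: Rr × Rr → 1 RR, 2 Rr, 1 rr → 3 R_ : 1 rr (out of 4)
Looking for: clean (ff) and single (rr)
P(clean) = 2/4, P(single) = 1/4
P(both) = 2/4 × 1/4 = 2/16 = 1/8
Expected count = 1/8 × 912 = 114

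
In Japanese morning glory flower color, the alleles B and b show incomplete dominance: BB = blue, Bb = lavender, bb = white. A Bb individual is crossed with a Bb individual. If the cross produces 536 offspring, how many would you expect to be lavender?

Punnett square for Bb × Bb:
Offspring genotypes: 1 BB, 2 Bb, 1 bb
Phenotype counts: 1 blue, 2 lavender, 1 white
lavender: 2 out of 4 → fraction 1/2
Expected count = 1/2 × 536 = 268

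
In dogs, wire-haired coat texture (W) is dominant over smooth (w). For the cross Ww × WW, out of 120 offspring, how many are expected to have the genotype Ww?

Punnett square for Ww × WW:
Offspring genotypes: 2 WW, 2 Ww
Total offspring: 4
Count with target: 2
Probability: 2/4 = 1/2
Expected count = 1/2 × 120 = 60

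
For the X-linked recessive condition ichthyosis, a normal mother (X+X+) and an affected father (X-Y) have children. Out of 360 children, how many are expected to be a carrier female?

Cross: X+X+ × X-Y
Offspring: 2 X+X-, 2 X+Y
Probability of a carrier female: 2/4 = 1/2
Expected count = 1/2 × 360 = 180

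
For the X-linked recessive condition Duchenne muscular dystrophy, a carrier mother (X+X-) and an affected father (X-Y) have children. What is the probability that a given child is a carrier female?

Cross: X+X- × X-Y
Offspring: 1 X+X-, 1 X+Y, 1 X-X-, 1 X-Y
Probability of a carrier female: 1/4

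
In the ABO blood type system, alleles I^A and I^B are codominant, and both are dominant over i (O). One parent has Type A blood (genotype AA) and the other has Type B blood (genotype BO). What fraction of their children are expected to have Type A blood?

Cross: AA × BO
Possible offspring genotypes: 2 AB, 2 AO
Blood type counts: 2 Type AB, 2 Type A
Probability of Type A: 2/4 = 1/2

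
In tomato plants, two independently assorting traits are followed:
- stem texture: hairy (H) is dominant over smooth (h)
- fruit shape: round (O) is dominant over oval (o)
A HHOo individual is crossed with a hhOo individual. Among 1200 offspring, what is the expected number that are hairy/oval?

Dihybrid cross HHOo × hhOo — consider each gene separately:
stem texture: HH × hh → 4 Hh → 4 H_ (out of 4)
fruit shape: Oo × Oo → 1 OO, 2 Oo, 1 oo → 3 O_ : 1 oo (out of 4)
Combine (counts out of 4 × 4 = 16): hairy/round (H_O_) = 4×3 = 12; hairy/oval (H_oo) = 4×1 = 4
Phenotype counts (out of 16): 12 hairy/round, 4 hairy/oval
hairy/oval: 4 out of 16 → fraction 1/4
Expected count = 1/4 × 1200 = 300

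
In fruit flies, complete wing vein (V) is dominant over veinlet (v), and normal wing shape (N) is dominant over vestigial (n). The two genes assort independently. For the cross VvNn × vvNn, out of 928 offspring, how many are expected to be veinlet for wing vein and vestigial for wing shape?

Dihybrid cross VvNn × vvNn — consider each gene separately:
wing vein: Vv × vv → 2 Vv, 2 vv → 2 V_ : 2 vv (out of 4)
wing shape: Nn × Nn → 1 NN, 2 Nn, 1 nn → 3 N_ : 1 nn (out of 4)
Looking for: veinlet (vv) and vestigial (nn)
P(veinlet) = 2/4, P(vestigial) = 1/4
P(both) = 2/4 × 1/4 = 2/16 = 1/8
Expected count = 1/8 × 928 = 116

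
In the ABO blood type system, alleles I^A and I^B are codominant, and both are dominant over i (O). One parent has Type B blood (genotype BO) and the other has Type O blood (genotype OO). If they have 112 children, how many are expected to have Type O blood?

Cross: BO × OO
Possible offspring genotypes: 2 BO, 2 OO
Blood type counts: 2 Type B, 2 Type O
Probability of Type O: 2/4 = 1/2
Expected count = 1/2 × 112 = 56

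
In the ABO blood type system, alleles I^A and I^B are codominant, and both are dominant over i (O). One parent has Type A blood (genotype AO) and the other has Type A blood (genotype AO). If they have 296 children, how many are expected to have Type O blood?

Cross: AO × AO
Possible offspring genotypes: 1 AA, 2 AO, 1 OO
Blood type counts: 3 Type A, 1 Type O
Probability of Type O: 1/4
Expected count = 1/4 × 296 = 74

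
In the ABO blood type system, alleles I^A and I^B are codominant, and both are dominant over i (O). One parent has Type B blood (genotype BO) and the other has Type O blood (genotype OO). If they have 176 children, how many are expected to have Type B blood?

Cross: BO × OO
Possible offspring genotypes: 2 BO, 2 OO
Blood type counts: 2 Type B, 2 Type O
Probability of Type B: 2/4 = 1/2
Expected count = 1/2 × 176 = 88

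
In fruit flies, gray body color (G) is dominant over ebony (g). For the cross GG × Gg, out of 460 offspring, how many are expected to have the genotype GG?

Punnett square for GG × Gg:
Offspring genotypes: 2 GG, 2 Gg
Total offspring: 4
Count with target: 2
Probability: 2/4 = 1/2
Expected count = 1/2 × 460 = 230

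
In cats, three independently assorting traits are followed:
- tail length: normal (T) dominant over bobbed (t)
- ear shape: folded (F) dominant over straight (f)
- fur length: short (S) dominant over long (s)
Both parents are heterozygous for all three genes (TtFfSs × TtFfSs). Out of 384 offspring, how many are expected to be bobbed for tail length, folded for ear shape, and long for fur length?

Trihybrid cross: TtFfSs × TtFfSs
Each trait segregates independently with a 3:1 phenotypic ratio, so each gene contributes 3/4 (dominant) or 1/4 (recessive).
Target: bobbed (tail length), folded (ear shape), long (fur length)
Probability = product of independent per-trait probabilities
= 1/4 × 3/4 × 1/4 = 3/64
Expected count = 3/64 × 384 = 18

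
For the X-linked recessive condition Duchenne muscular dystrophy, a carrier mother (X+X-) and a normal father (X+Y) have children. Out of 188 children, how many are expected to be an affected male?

Cross: X+X- × X+Y
Offspring: 1 X+X+, 1 X+Y, 1 X+X-, 1 X-Y
Probability of an affected male: 1/4
Expected count = 1/4 × 188 = 47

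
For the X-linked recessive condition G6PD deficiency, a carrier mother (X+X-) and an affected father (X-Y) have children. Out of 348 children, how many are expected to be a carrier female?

Cross: X+X- × X-Y
Offspring: 1 X+X-, 1 X+Y, 1 X-X-, 1 X-Y
Probability of a carrier female: 1/4
Expected count = 1/4 × 348 = 87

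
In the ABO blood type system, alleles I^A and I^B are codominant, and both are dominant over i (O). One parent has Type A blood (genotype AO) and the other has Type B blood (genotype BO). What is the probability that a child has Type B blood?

Cross: AO × BO
Possible offspring genotypes: 1 AB, 1 AO, 1 BO, 1 OO
Blood type counts: 1 Type AB, 1 Type A, 1 Type B, 1 Type O
Probability of Type B: 1/4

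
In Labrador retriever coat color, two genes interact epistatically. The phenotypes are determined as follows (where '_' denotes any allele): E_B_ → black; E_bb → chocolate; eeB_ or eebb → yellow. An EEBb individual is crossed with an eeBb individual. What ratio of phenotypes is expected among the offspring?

Cross: EEBb × eeBb — consider each gene separately:
E gene: EE × ee → 4 Ee → 4 E_ (out of 4)
B gene: Bb × Bb → 1 BB, 2 Bb, 1 bb → 3 B_ : 1 bb (out of 4)
Genotype classes (out of 4 × 4 = 16): E_B_ = 4×3 = 12; E_bb = 4×1 = 4
Apply the phenotype rules: E_B_ (12) → black; E_bb (4) → chocolate
Phenotype counts (out of 16): 12 black, 4 chocolate
Ratio: 3 black : 1 chocolate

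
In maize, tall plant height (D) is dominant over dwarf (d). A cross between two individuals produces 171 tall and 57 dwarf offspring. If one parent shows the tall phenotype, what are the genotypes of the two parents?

Observed offspring: 171 tall, 57 dwarf
The observed ratio simplifies to 3:1. Dwarf (dd) offspring appear, so each parent must contribute one d allele. The parent stated to show tall carries D, so it is Dd. The other parent is then either Dd or dd: Dd × dd would give a 1:1 split, whereas Dd × Dd gives 3:1 — matching the data. So both parents are heterozygous (Dd × Dd).
Parent genotypes: Dd × Dd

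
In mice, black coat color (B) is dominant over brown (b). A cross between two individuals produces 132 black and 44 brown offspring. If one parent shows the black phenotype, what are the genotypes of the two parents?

Observed offspring: 132 black, 44 brown
The observed ratio simplifies to 3:1. Brown (bb) offspring appear, so each parent must contribute one b allele. The parent stated to show black carries B, so it is Bb. The other parent is then either Bb or bb: Bb × bb would give a 1:1 split, whereas Bb × Bb gives 3:1 — matching the data. So both parents are heterozygous (Bb × Bb).
Parent genotypes: Bb × Bb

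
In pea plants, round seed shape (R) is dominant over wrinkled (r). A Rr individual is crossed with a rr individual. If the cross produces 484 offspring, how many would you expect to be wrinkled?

Punnett square for Rr × rr:
Offspring genotypes: 2 Rr, 2 rr
round: 2, wrinkled: 2
wrinkled: 2 out of 4 → fraction 1/2
Expected count = 1/2 × 484 = 242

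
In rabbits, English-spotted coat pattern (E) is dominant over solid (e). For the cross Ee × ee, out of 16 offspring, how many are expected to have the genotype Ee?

Punnett square for Ee × ee:
Offspring genotypes: 2 Ee, 2 ee
Total offspring: 4
Count with target: 2
Probability: 2/4 = 1/2
Expected count = 1/2 × 16 = 8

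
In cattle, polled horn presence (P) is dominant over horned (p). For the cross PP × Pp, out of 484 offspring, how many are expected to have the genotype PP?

Punnett square for PP × Pp:
Offspring genotypes: 2 PP, 2 Pp
Total offspring: 4
Count with target: 2
Probability: 2/4 = 1/2
Expected count = 1/2 × 484 = 242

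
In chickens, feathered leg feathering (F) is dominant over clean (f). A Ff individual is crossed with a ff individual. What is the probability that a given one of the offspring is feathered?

Punnett square for Ff × ff:
Offspring genotypes: 2 Ff, 2 ff
feathered: 2, clean: 2
feathered: 2 out of 4
Probability: 2/4 = 1/2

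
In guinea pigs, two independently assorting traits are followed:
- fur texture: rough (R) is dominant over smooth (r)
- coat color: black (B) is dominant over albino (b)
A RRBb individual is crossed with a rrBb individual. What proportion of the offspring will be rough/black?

Dihybrid cross RRBb × rrBb — consider each gene separately:
fur texture: RR × rr → 4 Rr → 4 R_ (out of 4)
coat color: Bb × Bb → 1 BB, 2 Bb, 1 bb → 3 B_ : 1 bb (out of 4)
Combine (counts out of 4 × 4 = 16): rough/black (R_B_) = 4×3 = 12; rough/albino (R_bb) = 4×1 = 4
Phenotype counts (out of 16): 12 rough/black, 4 rough/albino
rough/black: 12 out of 16
Probability: 12/16 = 3/4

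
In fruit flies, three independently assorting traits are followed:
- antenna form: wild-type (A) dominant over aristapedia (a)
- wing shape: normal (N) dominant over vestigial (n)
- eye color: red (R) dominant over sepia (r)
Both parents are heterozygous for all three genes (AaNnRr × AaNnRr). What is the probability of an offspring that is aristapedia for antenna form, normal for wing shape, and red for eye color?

Trihybrid cross: AaNnRr × AaNnRr
Each trait segregates independently with a 3:1 phenotypic ratio, so each gene contributes 3/4 (dominant) or 1/4 (recessive).
Target: aristapedia (antenna form), normal (wing shape), red (eye color)
Probability = product of independent per-trait probabilities
= 1/4 × 3/4 × 3/4 = 9/64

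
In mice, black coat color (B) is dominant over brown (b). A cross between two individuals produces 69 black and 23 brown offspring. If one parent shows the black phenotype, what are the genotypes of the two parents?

Observed offspring: 69 black, 23 brown
The observed ratio simplifies to 3:1. Brown (bb) offspring appear, so each parent must contribute one b allele. The parent stated to show black carries B, so it is Bb. The other parent is then either Bb or bb: Bb × bb would give a 1:1 split, whereas Bb × Bb gives 3:1 — matching the data. So both parents are heterozygous (Bb × Bb).
Parent genotypes: Bb × Bb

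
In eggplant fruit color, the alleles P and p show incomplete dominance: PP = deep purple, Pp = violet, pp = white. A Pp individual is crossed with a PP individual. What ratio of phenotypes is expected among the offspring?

Punnett square for Pp × PP:
Offspring genotypes: 2 PP, 2 Pp
Phenotype counts: 2 deep purple, 2 violet
Ratio: 1 deep purple : 1 violet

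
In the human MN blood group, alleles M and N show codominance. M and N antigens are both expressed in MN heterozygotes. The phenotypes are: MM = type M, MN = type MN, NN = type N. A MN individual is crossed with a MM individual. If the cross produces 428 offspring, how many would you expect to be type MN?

Punnett square for MN × MM:
Offspring genotypes: 2 MM, 2 MN
Phenotype counts: 2 type M, 2 type MN
type MN: 2 out of 4 → fraction 1/2
Expected count = 1/2 × 428 = 214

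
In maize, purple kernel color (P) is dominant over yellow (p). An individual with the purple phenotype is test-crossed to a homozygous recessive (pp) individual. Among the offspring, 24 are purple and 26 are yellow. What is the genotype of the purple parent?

Test cross: ? × pp
Offspring: 24 purple, 26 yellow — approximately 1:1.
A 1:1 ratio in a test cross indicates the unknown parent is heterozygous (Pp).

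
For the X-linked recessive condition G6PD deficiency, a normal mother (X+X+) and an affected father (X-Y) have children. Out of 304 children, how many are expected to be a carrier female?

Cross: X+X+ × X-Y
Offspring: 2 X+X-, 2 X+Y
Probability of a carrier female: 2/4 = 1/2
Expected count = 1/2 × 304 = 152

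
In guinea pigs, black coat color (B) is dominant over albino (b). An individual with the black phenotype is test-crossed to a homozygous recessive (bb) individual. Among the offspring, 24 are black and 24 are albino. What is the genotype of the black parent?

Test cross: ? × bb
Offspring: 24 black, 24 albino — approximately 1:1.
A 1:1 ratio in a test cross indicates the unknown parent is heterozygous (Bb).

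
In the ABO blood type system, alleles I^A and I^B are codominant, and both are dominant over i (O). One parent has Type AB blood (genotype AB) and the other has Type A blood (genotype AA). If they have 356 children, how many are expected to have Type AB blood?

Cross: AB × AA
Possible offspring genotypes: 2 AA, 2 AB
Blood type counts: 2 Type A, 2 Type AB
Probability of Type AB: 2/4 = 1/2
Expected count = 1/2 × 356 = 178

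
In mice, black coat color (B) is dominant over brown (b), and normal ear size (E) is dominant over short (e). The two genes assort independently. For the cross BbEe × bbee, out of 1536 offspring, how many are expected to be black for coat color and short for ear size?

Dihybrid cross BbEe × bbee — consider each gene separately:
coat color: Bb × bb → 2 Bb, 2 bb → 2 B_ : 2 bb (out of 4)
ear size: Ee × ee → 2 Ee, 2 ee → 2 E_ : 2 ee (out of 4)
Looking for: black (B_) and short (ee)
P(black) = 2/4, P(short) = 2/4
P(both) = 2/4 × 2/4 = 4/16 = 1/4
Expected count = 1/4 × 1536 = 384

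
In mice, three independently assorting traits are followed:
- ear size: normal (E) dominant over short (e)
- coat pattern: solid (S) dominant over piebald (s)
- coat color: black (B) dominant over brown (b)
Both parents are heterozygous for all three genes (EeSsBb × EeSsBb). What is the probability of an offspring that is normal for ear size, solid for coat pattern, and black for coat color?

Trihybrid cross: EeSsBb × EeSsBb
Each trait segregates independently with a 3:1 phenotypic ratio, so each gene contributes 3/4 (dominant) or 1/4 (recessive).
Target: normal (ear size), solid (coat pattern), black (coat color)
Probability = product of independent per-trait probabilities
= 3/4 × 3/4 × 3/4 = 27/64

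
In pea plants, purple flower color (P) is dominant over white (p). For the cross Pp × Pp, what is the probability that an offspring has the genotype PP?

Punnett square for Pp × Pp:
Offspring genotypes: 1 PP, 2 Pp, 1 pp
Total offspring: 4
Count with target: 1
Probability: 1/4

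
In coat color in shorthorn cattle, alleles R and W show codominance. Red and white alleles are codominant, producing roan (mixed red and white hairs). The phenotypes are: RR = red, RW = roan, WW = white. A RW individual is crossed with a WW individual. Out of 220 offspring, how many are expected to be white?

Punnett square for RW × WW:
Offspring genotypes: 2 RW, 2 WW
Phenotype counts: 2 roan, 2 white
white: 2 out of 4 → fraction 1/2
Expected count = 1/2 × 220 = 110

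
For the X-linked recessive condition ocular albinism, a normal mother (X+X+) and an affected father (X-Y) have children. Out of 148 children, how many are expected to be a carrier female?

Cross: X+X+ × X-Y
Offspring: 2 X+X-, 2 X+Y
Probability of a carrier female: 2/4 = 1/2
Expected count = 1/2 × 148 = 74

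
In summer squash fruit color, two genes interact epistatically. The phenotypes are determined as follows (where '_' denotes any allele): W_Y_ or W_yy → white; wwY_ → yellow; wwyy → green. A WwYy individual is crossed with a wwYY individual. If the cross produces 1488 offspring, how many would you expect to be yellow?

Cross: WwYy × wwYY — consider each gene separately:
W gene: Ww × ww → 2 Ww, 2 ww → 2 W_ : 2 ww (out of 4)
Y gene: Yy × YY → 2 YY, 2 Yy → 4 Y_ (out of 4)
Genotype classes (out of 4 × 4 = 16): W_Y_ = 2×4 = 8; wwY_ = 2×4 = 8
Apply the phenotype rules: W_Y_ (8) → white; wwY_ (8) → yellow
Phenotype counts (out of 16): 8 white, 8 yellow
yellow: 8 out of 16 → fraction 1/2
Expected count = 1/2 × 1488 = 744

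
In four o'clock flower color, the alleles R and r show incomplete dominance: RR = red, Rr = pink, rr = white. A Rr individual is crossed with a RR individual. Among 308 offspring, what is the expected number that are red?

Punnett square for Rr × RR:
Offspring genotypes: 2 RR, 2 Rr
Phenotype counts: 2 red, 2 pink
red: 2 out of 4 → fraction 1/2
Expected count = 1/2 × 308 = 154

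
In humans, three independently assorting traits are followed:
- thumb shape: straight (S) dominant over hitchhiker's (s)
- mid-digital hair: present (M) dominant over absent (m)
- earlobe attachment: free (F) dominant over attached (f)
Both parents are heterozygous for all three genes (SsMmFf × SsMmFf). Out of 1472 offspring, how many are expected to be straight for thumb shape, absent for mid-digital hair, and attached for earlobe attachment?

Trihybrid cross: SsMmFf × SsMmFf
Each trait segregates independently with a 3:1 phenotypic ratio, so each gene contributes 3/4 (dominant) or 1/4 (recessive).
Target: straight (thumb shape), absent (mid-digital hair), attached (earlobe attachment)
Probability = product of independent per-trait probabilities
= 3/4 × 1/4 × 1/4 = 3/64
Expected count = 3/64 × 1472 = 69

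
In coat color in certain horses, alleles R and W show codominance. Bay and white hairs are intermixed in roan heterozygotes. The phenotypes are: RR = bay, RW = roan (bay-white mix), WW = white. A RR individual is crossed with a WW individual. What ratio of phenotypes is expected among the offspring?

Punnett square for RR × WW:
Offspring genotypes: 4 RW
Phenotype counts: 4 roan (bay-white mix)
Ratio: all roan (bay-white mix)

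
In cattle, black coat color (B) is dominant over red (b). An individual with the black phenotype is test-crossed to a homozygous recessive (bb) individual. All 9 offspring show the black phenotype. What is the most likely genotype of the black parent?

Test cross: ? × bb
All offspring are black.
If the unknown parent were heterozygous (Bb), about half of 9 offspring would be red; none are. The unknown parent is most likely homozygous dominant (BB).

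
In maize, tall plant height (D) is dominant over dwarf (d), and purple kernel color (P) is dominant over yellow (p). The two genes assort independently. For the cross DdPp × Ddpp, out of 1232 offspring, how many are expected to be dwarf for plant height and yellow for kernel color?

Dihybrid cross DdPp × Ddpp — consider each gene separately:
plant height: Dd × Dd → 1 DD, 2 Dd, 1 dd → 3 D_ : 1 dd (out of 4)
kernel color: Pp × pp → 2 Pp, 2 pp → 2 P_ : 2 pp (out of 4)
Looking for: dwarf (dd) and yellow (pp)
P(dwarf) = 1/4, P(yellow) = 2/4
P(both) = 1/4 × 2/4 = 2/16 = 1/8
Expected count = 1/8 × 1232 = 154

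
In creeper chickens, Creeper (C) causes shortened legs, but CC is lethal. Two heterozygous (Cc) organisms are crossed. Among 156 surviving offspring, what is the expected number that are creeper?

Cross: Cc × Cc
Punnett square offspring (before lethality): 1 CC, 2 Cc, 1 cc
The CC genotype is lethal (embryos die); surviving offspring: 2 Cc, 1 cc
creeper: 2 out of 3 → fraction 2/3
Expected count = 2/3 × 156 = 104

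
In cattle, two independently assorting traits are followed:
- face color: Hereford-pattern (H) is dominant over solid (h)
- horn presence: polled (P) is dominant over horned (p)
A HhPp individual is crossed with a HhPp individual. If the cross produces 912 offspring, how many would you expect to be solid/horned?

Dihybrid cross HhPp × HhPp — consider each gene separately:
face color: Hh × Hh → 1 HH, 2 Hh, 1 hh → 3 H_ : 1 hh (out of 4)
horn presence: Pp × Pp → 1 PP, 2 Pp, 1 pp → 3 P_ : 1 pp (out of 4)
Combine (counts out of 4 × 4 = 16): Hereford-pattern/polled (H_P_) = 3×3 = 9; Hereford-pattern/horned (H_pp) = 3×1 = 3; solid/polled (hhP_) = 1×3 = 3; solid/horned (hhpp) = 1×1 = 1
Phenotype counts (out of 16): 9 Hereford-pattern/polled, 3 Hereford-pattern/horned, 3 solid/polled, 1 solid/horned
solid/horned: 1 out of 16 → fraction 1/16
Expected count = 1/16 × 912 = 57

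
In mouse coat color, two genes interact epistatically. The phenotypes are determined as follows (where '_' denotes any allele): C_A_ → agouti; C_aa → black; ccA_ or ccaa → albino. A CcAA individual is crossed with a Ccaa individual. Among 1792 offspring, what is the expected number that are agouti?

Cross: CcAA × Ccaa — consider each gene separately:
C gene: Cc × Cc → 1 CC, 2 Cc, 1 cc → 3 C_ : 1 cc (out of 4)
A gene: AA × aa → 4 Aa → 4 A_ (out of 4)
Genotype classes (out of 4 × 4 = 16): C_A_ = 3×4 = 12; ccA_ = 1×4 = 4
Apply the phenotype rules: C_A_ (12) → agouti; ccA_ (4) → albino
Phenotype counts (out of 16): 12 agouti, 4 albino
agouti: 12 out of 16 → fraction 3/4
Expected count = 3/4 × 1792 = 1344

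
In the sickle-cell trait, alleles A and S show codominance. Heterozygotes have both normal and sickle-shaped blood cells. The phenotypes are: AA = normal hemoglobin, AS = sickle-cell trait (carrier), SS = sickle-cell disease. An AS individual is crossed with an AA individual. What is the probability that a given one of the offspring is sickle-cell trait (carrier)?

Punnett square for AS × AA:
Offspring genotypes: 2 AA, 2 AS
Phenotype counts: 2 normal hemoglobin, 2 sickle-cell trait (carrier)
sickle-cell trait (carrier): 2 out of 4
Probability: 2/4 = 1/2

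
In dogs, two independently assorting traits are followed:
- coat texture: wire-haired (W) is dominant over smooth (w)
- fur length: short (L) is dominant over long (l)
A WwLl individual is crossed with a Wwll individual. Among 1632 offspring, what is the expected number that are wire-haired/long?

Dihybrid cross WwLl × Wwll — consider each gene separately:
coat texture: Ww × Ww → 1 WW, 2 Ww, 1 ww → 3 W_ : 1 ww (out of 4)
fur length: Ll × ll → 2 Ll, 2 ll → 2 L_ : 2 ll (out of 4)
Combine (counts out of 4 × 4 = 16): wire-haired/short (W_L_) = 3×2 = 6; wire-haired/long (W_ll) = 3×2 = 6; smooth/short (wwL_) = 1×2 = 2; smooth/long (wwll) = 1×2 = 2
Phenotype counts (out of 16): 6 wire-haired/short, 6 wire-haired/long, 2 smooth/short, 2 smooth/long
wire-haired/long: 6 out of 16 → fraction 3/8
Expected count = 3/8 × 1632 = 612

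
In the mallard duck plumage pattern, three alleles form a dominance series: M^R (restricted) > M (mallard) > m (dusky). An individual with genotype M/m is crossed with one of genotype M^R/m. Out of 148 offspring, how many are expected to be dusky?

Cross: M/m × M^R/m
Allele dominance: M^R > M > m
Offspring genotypes: 1 M^R/M, 1 M/m, 1 M^R/m, 1 m/m
Phenotype counts: 2 restricted, 1 mallard, 1 dusky
dusky: 1 out of 4 → fraction 1/4
Expected count = 1/4 × 148 = 37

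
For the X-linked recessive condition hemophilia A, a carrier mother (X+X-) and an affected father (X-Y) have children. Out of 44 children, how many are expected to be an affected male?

Cross: X+X- × X-Y
Offspring: 1 X+X-, 1 X+Y, 1 X-X-, 1 X-Y
Probability of an affected male: 1/4
Expected count = 1/4 × 44 = 11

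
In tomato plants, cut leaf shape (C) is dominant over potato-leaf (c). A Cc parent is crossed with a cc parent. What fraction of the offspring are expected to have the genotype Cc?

Punnett square for Cc × cc:
Offspring genotypes: 2 Cc, 2 cc
Total offspring: 4
Count with target: 2
Probability: 2/4 = 1/2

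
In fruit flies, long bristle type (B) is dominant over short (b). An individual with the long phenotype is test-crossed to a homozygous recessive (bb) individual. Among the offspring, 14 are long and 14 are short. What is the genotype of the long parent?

Test cross: ? × bb
Offspring: 14 long, 14 short — approximately 1:1.
A 1:1 ratio in a test cross indicates the unknown parent is heterozygous (Bb).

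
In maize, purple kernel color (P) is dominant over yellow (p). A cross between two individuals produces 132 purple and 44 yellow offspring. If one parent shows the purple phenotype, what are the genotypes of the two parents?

Observed offspring: 132 purple, 44 yellow
The observed ratio simplifies to 3:1. Yellow (pp) offspring appear, so each parent must contribute one p allele. The parent stated to show purple carries P, so it is Pp. The other parent is then either Pp or pp: Pp × pp would give a 1:1 split, whereas Pp × Pp gives 3:1 — matching the data. So both parents are heterozygous (Pp × Pp).
Parent genotypes: Pp × Pp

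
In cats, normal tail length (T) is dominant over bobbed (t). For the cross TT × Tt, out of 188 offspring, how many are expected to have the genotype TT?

Punnett square for TT × Tt:
Offspring genotypes: 2 TT, 2 Tt
Total offspring: 4
Count with target: 2
Probability: 2/4 = 1/2
Expected count = 1/2 × 188 = 94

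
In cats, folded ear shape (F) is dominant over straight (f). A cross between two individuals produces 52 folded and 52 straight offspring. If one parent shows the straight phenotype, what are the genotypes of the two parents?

Observed offspring: 52 folded, 52 straight
The observed ratio simplifies to 1:1. One parent shows straight, so its genotype must be ff. A 1:1 offspring split requires the other parent to be heterozygous (Ff).
Parent genotypes: ff × Ff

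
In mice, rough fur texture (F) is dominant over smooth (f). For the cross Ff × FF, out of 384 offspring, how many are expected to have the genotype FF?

Punnett square for Ff × FF:
Offspring genotypes: 2 FF, 2 Ff
Total offspring: 4
Count with target: 2
Probability: 2/4 = 1/2
Expected count = 1/2 × 384 = 192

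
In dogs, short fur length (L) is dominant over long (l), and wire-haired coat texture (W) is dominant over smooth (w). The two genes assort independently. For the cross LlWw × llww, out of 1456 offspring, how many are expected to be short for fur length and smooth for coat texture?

Dihybrid cross LlWw × llww — consider each gene separately:
fur length: Ll × ll → 2 Ll, 2 ll → 2 L_ : 2 ll (out of 4)
coat texture: Ww × ww → 2 Ww, 2 ww → 2 W_ : 2 ww (out of 4)
Looking for: short (L_) and smooth (ww)
P(short) = 2/4, P(smooth) = 2/4
P(both) = 2/4 × 2/4 = 4/16 = 1/4
Expected count = 1/4 × 1456 = 364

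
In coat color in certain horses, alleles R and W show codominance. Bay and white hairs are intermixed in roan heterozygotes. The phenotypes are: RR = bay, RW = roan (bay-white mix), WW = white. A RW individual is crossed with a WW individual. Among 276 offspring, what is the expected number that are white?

Punnett square for RW × WW:
Offspring genotypes: 2 RW, 2 WW
Phenotype counts: 2 roan (bay-white mix), 2 white
white: 2 out of 4 → fraction 1/2
Expected count = 1/2 × 276 = 138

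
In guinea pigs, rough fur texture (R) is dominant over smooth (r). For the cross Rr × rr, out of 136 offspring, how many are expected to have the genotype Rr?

Punnett square for Rr × rr:
Offspring genotypes: 2 Rr, 2 rr
Total offspring: 4
Count with target: 2
Probability: 2/4 = 1/2
Expected count = 1/2 × 136 = 68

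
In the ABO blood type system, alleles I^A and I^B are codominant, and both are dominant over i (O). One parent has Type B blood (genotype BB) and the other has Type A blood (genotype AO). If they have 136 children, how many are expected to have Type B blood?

Cross: BB × AO
Possible offspring genotypes: 2 AB, 2 BO
Blood type counts: 2 Type AB, 2 Type B
Probability of Type B: 2/4 = 1/2
Expected count = 1/2 × 136 = 68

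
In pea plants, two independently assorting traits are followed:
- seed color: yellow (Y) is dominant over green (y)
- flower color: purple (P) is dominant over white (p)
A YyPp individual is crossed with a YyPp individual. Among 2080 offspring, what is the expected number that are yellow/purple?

Dihybrid cross YyPp × YyPp — consider each gene separately:
seed color: Yy × Yy → 1 YY, 2 Yy, 1 yy → 3 Y_ : 1 yy (out of 4)
flower color: Pp × Pp → 1 PP, 2 Pp, 1 pp → 3 P_ : 1 pp (out of 4)
Combine (counts out of 4 × 4 = 16): yellow/purple (Y_P_) = 3×3 = 9; yellow/white (Y_pp) = 3×1 = 3; green/purple (yyP_) = 1×3 = 3; green/white (yypp) = 1×1 = 1
Phenotype counts (out of 16): 9 yellow/purple, 3 yellow/white, 3 green/purple, 1 green/white
yellow/purple: 9 out of 16 → fraction 9/16
Expected count = 9/16 × 2080 = 1170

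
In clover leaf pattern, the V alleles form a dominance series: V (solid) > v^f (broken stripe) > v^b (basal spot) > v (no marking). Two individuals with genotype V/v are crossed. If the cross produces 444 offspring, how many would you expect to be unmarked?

Cross: V/v × V/v
Allele dominance: V > v^f > v^b > v
Offspring genotypes: 1 V/V, 2 V/v, 1 v/v
Phenotype counts: 3 solid, 1 unmarked
unmarked: 1 out of 4 → fraction 1/4
Expected count = 1/4 × 444 = 111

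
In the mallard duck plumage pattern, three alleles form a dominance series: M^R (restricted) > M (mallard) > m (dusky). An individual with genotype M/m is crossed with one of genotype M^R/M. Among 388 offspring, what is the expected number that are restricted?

Cross: M/m × M^R/M
Allele dominance: M^R > M > m
Offspring genotypes: 1 M^R/M, 1 M/M, 1 M^R/m, 1 M/m
Phenotype counts: 2 restricted, 2 mallard
restricted: 2 out of 4 → fraction 1/2
Expected count = 1/2 × 388 = 194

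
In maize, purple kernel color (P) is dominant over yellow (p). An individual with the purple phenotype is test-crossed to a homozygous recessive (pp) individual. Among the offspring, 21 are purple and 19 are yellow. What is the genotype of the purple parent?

Test cross: ? × pp
Offspring: 21 purple, 19 yellow — approximately 1:1.
A 1:1 ratio in a test cross indicates the unknown parent is heterozygous (Pp).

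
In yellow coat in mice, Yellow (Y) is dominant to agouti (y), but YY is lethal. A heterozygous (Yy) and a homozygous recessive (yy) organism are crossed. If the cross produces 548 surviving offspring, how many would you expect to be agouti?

Cross: Yy × yy
Punnett square offspring (before lethality): 2 Yy, 2 yy
No YY offspring are produced in this cross.
agouti: 2 out of 4 → fraction 1/2
Expected count = 1/2 × 548 = 274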